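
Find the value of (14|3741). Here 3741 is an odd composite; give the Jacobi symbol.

Pull out 2: since 3741 ≡ 5 (mod 8), (2/3741) = -1.
Reciprocity: 7 ≡ 3 and 3741 ≡ 1 (mod 4), so (7/3741) = +(3741/7).
Reduce top mod 7: now compute (3/7).
Reciprocity: 3 ≡ 3 and 7 ≡ 3 (mod 4), so (3/7) = −(7/3).
Reduce top mod 3: now compute (1/3).
Reached (1/3) = 1. Collecting the sign flips along the way, the symbol is +1.

1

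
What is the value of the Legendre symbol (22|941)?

Pull out 2: since 941 ≡ 5 (mod 8), (2/941) = -1.
Reciprocity: 11 ≡ 3 and 941 ≡ 1 (mod 4), so (11/941) = +(941/11).
Reduce top mod 11: now compute (6/11).
Pull out 2: since 11 ≡ 3 (mod 8), (2/11) = -1.
Reciprocity: 3 ≡ 3 and 11 ≡ 3 (mod 4), so (3/11) = −(11/3).
Reduce top mod 3: now compute (2/3).
Pull out 2: since 3 ≡ 3 (mod 8), (2/3) = -1.
Reached (1/3) = 1. Collecting the sign flips along the way, the symbol is +1.

1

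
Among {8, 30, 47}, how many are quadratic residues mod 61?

1

(8/61) = -1 → non-residue.
(30/61) = -1 → non-residue.
(47/61) = +1 → QR.
Total quadratic residues among the 3: 1.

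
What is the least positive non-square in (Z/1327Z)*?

(2/1327) = +1, so 2 is a residue.
(3/1327) = −1, so 3 is the smallest positive non-residue mod 1327.

3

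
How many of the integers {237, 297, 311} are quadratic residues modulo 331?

(237/331) = -1 → non-residue.
(297/331) = +1 → QR.
(311/331) = -1 → non-residue.
Total quadratic residues among the 3: 1.

1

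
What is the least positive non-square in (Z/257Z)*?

(2/257) = +1, so 2 is a residue.
(3/257) = −1, so 3 is the smallest positive non-residue mod 257.

3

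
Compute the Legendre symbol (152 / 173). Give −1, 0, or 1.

Pull out 2^3: since 173 ≡ 5 (mod 8), (2/173) = -1, so (2/173)^3 = -1.
Reciprocity: 19 ≡ 3 and 173 ≡ 1 (mod 4), so (19/173) = +(173/19).
Reduce top mod 19: now compute (2/19).
Pull out 2: since 19 ≡ 3 (mod 8), (2/19) = -1.
Reached (1/19) = 1. Collecting the sign flips along the way, the symbol is +1.

1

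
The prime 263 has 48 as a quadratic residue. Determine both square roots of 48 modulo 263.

92, 171

Since 263 ≡ 3 (mod 4), a square root of 48 is 48^((263+1)/4) = 48^66 mod 263.
Repeated squaring: 48^2≡200, 48^4≡24, 48^8≡50, 48^16≡133, 48^32≡68, 48^64≡153 (mod 263).
48^66 = 48^(64+2) ≡ 92 (mod 263).
Check: 92² = 8464 ≡ 48 (mod 263). The two roots are 92 and 171.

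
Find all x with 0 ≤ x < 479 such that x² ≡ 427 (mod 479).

179, 300

Since 479 ≡ 3 (mod 4), a square root of 427 is 427^((479+1)/4) = 427^120 mod 479.
Repeated squaring: 427^2≡309, 427^4≡160, 427^8≡213, 427^16≡343, 427^32≡294, 427^64≡216 (mod 479).
427^120 = 427^(64+32+16+8) ≡ 300 (mod 479).
Check: 300² = 90000 ≡ 427 (mod 479). The two roots are 179 and 300.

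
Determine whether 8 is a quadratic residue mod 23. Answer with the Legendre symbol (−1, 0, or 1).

Pull out 2^3: since 23 ≡ 7 (mod 8), (2/23) = +1, so (2/23)^3 = +1.
Reached (1/23) = 1. Collecting the sign flips along the way, the symbol is +1.

1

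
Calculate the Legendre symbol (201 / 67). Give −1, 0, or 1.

0

First reduce: 201 ≡ 0 (mod 67).
Top reduces to 0: gcd > 1, so the symbol is 0.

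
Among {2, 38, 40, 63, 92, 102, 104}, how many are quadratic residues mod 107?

3

(2/107) = -1 → non-residue.
(38/107) = -1 → non-residue.
(40/107) = +1 → QR.
(63/107) = -1 → non-residue.
(92/107) = +1 → QR.
(102/107) = +1 → QR.
(104/107) = -1 → non-residue.
Total quadratic residues among the 7: 3.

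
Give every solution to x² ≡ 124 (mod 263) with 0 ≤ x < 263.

Since 263 ≡ 3 (mod 4), a square root of 124 is 124^((263+1)/4) = 124^66 mod 263.
Repeated squaring: 124^2≡122, 124^4≡156, 124^8≡140, 124^16≡138, 124^32≡108, 124^64≡92 (mod 263).
124^66 = 124^(64+2) ≡ 178 (mod 263).
Check: 178² = 31684 ≡ 124 (mod 263). The two roots are 85 and 178.

85, 178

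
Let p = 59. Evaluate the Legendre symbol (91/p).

-1

Euler's criterion: (91/59) ≡ 32^29 (mod 59).
32^2 ≡ 21 (mod 59)
32^4 ≡ 28 (mod 59)
32^8 ≡ 17 (mod 59)
32^16 ≡ 53 (mod 59)
32^29 = 32^(16+8+4+1) ≡ 58 (mod 59).
Result is 58 ≡ −1, so (91/59) = −1.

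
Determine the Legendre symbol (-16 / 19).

-1

Euler's criterion: (-16/19) ≡ 3^9 (mod 19).
3^2 ≡ 9 (mod 19)
3^4 ≡ 5 (mod 19)
3^8 ≡ 6 (mod 19)
3^9 = 3^(8+1) ≡ 18 (mod 19).
Result is 18 ≡ −1, so (-16/19) = −1.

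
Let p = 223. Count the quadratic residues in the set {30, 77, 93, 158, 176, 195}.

(30/223) = +1 → QR.
(77/223) = -1 → non-residue.
(93/223) = -1 → non-residue.
(158/223) = -1 → non-residue.
(176/223) = -1 → non-residue.
(195/223) = -1 → non-residue.
Total quadratic residues among the 6: 1.

1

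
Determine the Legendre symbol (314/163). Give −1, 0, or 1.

Euler's criterion: (314/163) ≡ 151^81 (mod 163).
151^2 ≡ 144 (mod 163)
151^4 ≡ 35 (mod 163)
151^8 ≡ 84 (mod 163)
151^16 ≡ 47 (mod 163)
151^32 ≡ 90 (mod 163)
151^64 ≡ 113 (mod 163)
151^81 = 151^(64+16+1) ≡ 1 (mod 163).
Result is 1, so (314/163) = 1.

1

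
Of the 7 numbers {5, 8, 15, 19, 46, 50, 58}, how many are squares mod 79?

(5/79) = +1 → QR.
(8/79) = +1 → QR.
(15/79) = -1 → non-residue.
(19/79) = +1 → QR.
(46/79) = +1 → QR.
(50/79) = +1 → QR.
(58/79) = -1 → non-residue.
Total quadratic residues among the 7: 5.

5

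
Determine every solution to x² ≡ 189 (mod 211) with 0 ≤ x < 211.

20, 191

Since 211 ≡ 3 (mod 4), a square root of 189 is 189^((211+1)/4) = 189^53 mod 211.
Repeated squaring: 189^2≡62, 189^4≡46, 189^8≡6, 189^16≡36, 189^32≡30 (mod 211).
189^53 = 189^(32+16+4+1) ≡ 20 (mod 211).
Check: 20² = 400 ≡ 189 (mod 211). The two roots are 20 and 191.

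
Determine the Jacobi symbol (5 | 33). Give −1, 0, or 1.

Reciprocity: 5 ≡ 1 and 33 ≡ 1 (mod 4), so (5/33) = +(33/5).
Reduce top mod 5: now compute (3/5).
Reciprocity: 3 ≡ 3 and 5 ≡ 1 (mod 4), so (3/5) = +(5/3).
Reduce top mod 3: now compute (2/3).
Pull out 2: since 3 ≡ 3 (mod 8), (2/3) = -1.
Reached (1/3) = 1. Collecting the sign flips along the way, the symbol is -1.

-1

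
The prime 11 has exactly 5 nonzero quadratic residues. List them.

1,3,4,5,9

Square k = 1,…,5 (k and 11−k give the same square):
1²=1, 2²=4, 3²=9, 4²≡5, 5²≡3 (mod 11).
So the quadratic residues mod 11 are {1, 3, 4, 5, 9}.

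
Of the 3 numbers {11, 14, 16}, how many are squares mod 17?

1

(11/17) = -1 → non-residue.
(14/17) = -1 → non-residue.
(16/17) = +1 → QR.
Total quadratic residues among the 3: 1.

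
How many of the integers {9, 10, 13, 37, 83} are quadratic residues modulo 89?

2

(9/89) = +1 → QR.
(10/89) = +1 → QR.
(13/89) = -1 → non-residue.
(37/89) = -1 → non-residue.
(83/89) = -1 → non-residue.
Total quadratic residues among the 5: 2.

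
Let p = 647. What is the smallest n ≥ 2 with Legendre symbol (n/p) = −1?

(2/647) = +1, so 2 is a residue.
(3/647) = +1, so 3 is a residue.
(4/647) = +1, so 4 is a residue.
(5/647) = −1, so 5 is the smallest positive non-residue mod 647.

5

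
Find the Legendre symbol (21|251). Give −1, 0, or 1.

Euler's criterion: (21/251) ≡ 21^125 (mod 251).
21^2 ≡ 190 (mod 251)
21^4 ≡ 207 (mod 251)
21^8 ≡ 179 (mod 251)
21^16 ≡ 164 (mod 251)
21^32 ≡ 39 (mod 251)
21^64 ≡ 15 (mod 251)
21^125 = 21^(64+32+16+8+4+1) ≡ 1 (mod 251).
Result is 1, so (21/251) = 1.

1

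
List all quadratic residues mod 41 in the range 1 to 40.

1 2 4 5 8 9 10 16 18 20 21 23 25 31 32 33 36 37 39 40

Square k = 1,…,20 (k and 41−k give the same square):
1²=1, 2²=4, 3²=9, 4²=16, 5²=25, 6²=36, 7²≡8, 8²≡23, 9²≡40, 10²≡18, 11²≡39, 12²≡21, 13²≡5, 14²≡32, 15²≡20, 16²≡10, 17²≡2, 18²≡37, 19²≡33, 20²≡31 (mod 41).
So the quadratic residues mod 41 are {1, 2, 4, 5, 8, 9, 10, 16, 18, 20, 21, 23, 25, 31, 32, 33, 36, 37, 39, 40}.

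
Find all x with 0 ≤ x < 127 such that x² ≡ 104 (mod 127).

55, 72

Since 127 ≡ 3 (mod 4), a square root of 104 is 104^((127+1)/4) = 104^32 mod 127.
Repeated squaring: 104^2≡21, 104^4≡60, 104^8≡44, 104^16≡31, 104^32≡72 (mod 127).
104^32 = 104^(32) ≡ 72 (mod 127).
Check: 72² = 5184 ≡ 104 (mod 127). The two roots are 55 and 72.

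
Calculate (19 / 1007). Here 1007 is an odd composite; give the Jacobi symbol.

Reciprocity: 19 ≡ 3 and 1007 ≡ 3 (mod 4), so (19/1007) = −(1007/19).
Reduce top mod 19: now compute (0/19).
Top reduces to 0: gcd > 1, so the symbol is 0.

0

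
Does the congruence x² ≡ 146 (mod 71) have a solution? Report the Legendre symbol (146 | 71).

Euler's criterion: (146/71) ≡ 4^35 (mod 71).
4^2 ≡ 16 (mod 71)
4^4 ≡ 43 (mod 71)
4^8 ≡ 3 (mod 71)
4^16 ≡ 9 (mod 71)
4^32 ≡ 10 (mod 71)
4^35 = 4^(32+2+1) ≡ 1 (mod 71).
Result is 1, so (146/71) = 1.

1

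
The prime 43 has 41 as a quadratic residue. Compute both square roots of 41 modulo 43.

Since 43 ≡ 3 (mod 4), a square root of 41 is 41^((43+1)/4) = 41^11 mod 43.
Repeated squaring: 41^2≡4, 41^4≡16, 41^8≡41 (mod 43).
41^11 = 41^(8+2+1) ≡ 16 (mod 43).
Check: 16² = 256 ≡ 41 (mod 43). The two roots are 16 and 27.

16, 27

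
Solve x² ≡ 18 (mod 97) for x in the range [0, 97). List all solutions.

97 ≡ 1 (mod 4), so we find a root by search.
Trying successive values, 42² = 1764 ≡ 18 (mod 97). The other root is 97 − 42 = 55.

42, 55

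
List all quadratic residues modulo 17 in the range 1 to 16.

1 2 4 8 9 13 15 16

Square k = 1,…,8 (k and 17−k give the same square):
1²=1, 2²=4, 3²=9, 4²=16, 5²≡8, 6²≡2, 7²≡15, 8²≡13 (mod 17).
So the quadratic residues mod 17 are {1, 2, 4, 8, 9, 13, 15, 16}.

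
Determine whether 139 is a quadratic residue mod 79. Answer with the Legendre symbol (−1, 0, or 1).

-1

Euler's criterion: (139/79) ≡ 60^39 (mod 79).
60^2 ≡ 45 (mod 79)
60^4 ≡ 50 (mod 79)
60^8 ≡ 51 (mod 79)
60^16 ≡ 73 (mod 79)
60^32 ≡ 36 (mod 79)
60^39 = 60^(32+4+2+1) ≡ 78 (mod 79).
Result is 78 ≡ −1, so (139/79) = −1.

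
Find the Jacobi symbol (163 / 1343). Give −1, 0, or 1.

-1

Reciprocity: 163 ≡ 3 and 1343 ≡ 3 (mod 4), so (163/1343) = −(1343/163).
Reduce top mod 163: now compute (39/163).
Reciprocity: 39 ≡ 3 and 163 ≡ 3 (mod 4), so (39/163) = −(163/39).
Reduce top mod 39: now compute (7/39).
Reciprocity: 7 ≡ 3 and 39 ≡ 3 (mod 4), so (7/39) = −(39/7).
Reduce top mod 7: now compute (4/7).
Pull out 2^2: since 7 ≡ 7 (mod 8), (2/7) = +1, so (2/7)^2 = +1.
Reached (1/7) = 1. Collecting the sign flips along the way, the symbol is -1.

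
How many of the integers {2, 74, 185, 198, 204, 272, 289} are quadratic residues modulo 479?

(2/479) = +1 → QR.
(74/479) = -1 → non-residue.
(185/479) = -1 → non-residue.
(198/479) = +1 → QR.
(204/479) = -1 → non-residue.
(272/479) = -1 → non-residue.
(289/479) = +1 → QR.
Total quadratic residues among the 7: 3.

3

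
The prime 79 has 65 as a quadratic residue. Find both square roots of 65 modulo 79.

12, 67

Since 79 ≡ 3 (mod 4), a square root of 65 is 65^((79+1)/4) = 65^20 mod 79.
Repeated squaring: 65^2≡38, 65^4≡22, 65^8≡10, 65^16≡21 (mod 79).
65^20 = 65^(16+4) ≡ 67 (mod 79).
Check: 67² = 4489 ≡ 65 (mod 79). The two roots are 12 and 67.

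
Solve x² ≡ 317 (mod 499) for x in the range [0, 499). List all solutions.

215, 284

Since 499 ≡ 3 (mod 4), a square root of 317 is 317^((499+1)/4) = 317^125 mod 499.
Repeated squaring: 317^2≡190, 317^4≡172, 317^8≡143, 317^16≡489, 317^32≡100, 317^64≡20 (mod 499).
317^125 = 317^(64+32+16+8+4+1) ≡ 215 (mod 499).
Check: 215² = 46225 ≡ 317 (mod 499). The two roots are 215 and 284.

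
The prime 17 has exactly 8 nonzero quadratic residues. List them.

Square k = 1,…,8 (k and 17−k give the same square):
1²=1, 2²=4, 3²=9, 4²=16, 5²≡8, 6²≡2, 7²≡15, 8²≡13 (mod 17).
So the quadratic residues mod 17 are {1, 2, 4, 8, 9, 13, 15, 16}.

1,2,4,8,9,13,15,16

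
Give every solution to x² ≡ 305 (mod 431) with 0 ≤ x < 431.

167, 264

Since 431 ≡ 3 (mod 4), a square root of 305 is 305^((431+1)/4) = 305^108 mod 431.
Repeated squaring: 305^2≡360, 305^4≡300, 305^8≡352, 305^16≡207, 305^32≡180, 305^64≡75 (mod 431).
305^108 = 305^(64+32+8+4) ≡ 264 (mod 431).
Check: 264² = 69696 ≡ 305 (mod 431). The two roots are 167 and 264.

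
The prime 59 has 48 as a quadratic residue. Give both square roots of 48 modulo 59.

Since 59 ≡ 3 (mod 4), a square root of 48 is 48^((59+1)/4) = 48^15 mod 59.
Repeated squaring: 48^2≡3, 48^4≡9, 48^8≡22 (mod 59).
48^15 = 48^(8+4+2+1) ≡ 15 (mod 59).
Check: 15² = 225 ≡ 48 (mod 59). The two roots are 15 and 44.

15, 44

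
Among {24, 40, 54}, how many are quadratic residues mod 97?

2

(24/97) = +1 → QR.
(40/97) = -1 → non-residue.
(54/97) = +1 → QR.
Total quadratic residues among the 3: 2.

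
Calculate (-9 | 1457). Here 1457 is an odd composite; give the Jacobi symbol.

1

First reduce: -9 ≡ 1448 (mod 1457).
Pull out 2^3: since 1457 ≡ 1 (mod 8), (2/1457) = +1, so (2/1457)^3 = +1.
Reciprocity: 181 ≡ 1 and 1457 ≡ 1 (mod 4), so (181/1457) = +(1457/181).
Reduce top mod 181: now compute (9/181).
Reciprocity: 9 ≡ 1 and 181 ≡ 1 (mod 4), so (9/181) = +(181/9).
Reduce top mod 9: now compute (1/9).
Reached (1/9) = 1. Collecting the sign flips along the way, the symbol is +1.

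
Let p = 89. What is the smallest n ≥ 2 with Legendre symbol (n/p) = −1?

3

(2/89) = +1, so 2 is a residue.
(3/89) = −1, so 3 is the smallest positive non-residue mod 89.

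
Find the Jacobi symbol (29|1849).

Reciprocity: 29 ≡ 1 and 1849 ≡ 1 (mod 4), so (29/1849) = +(1849/29).
Reduce top mod 29: now compute (22/29).
Pull out 2: since 29 ≡ 5 (mod 8), (2/29) = -1.
Reciprocity: 11 ≡ 3 and 29 ≡ 1 (mod 4), so (11/29) = +(29/11).
Reduce top mod 11: now compute (7/11).
Reciprocity: 7 ≡ 3 and 11 ≡ 3 (mod 4), so (7/11) = −(11/7).
Reduce top mod 7: now compute (4/7).
Pull out 2^2: since 7 ≡ 7 (mod 8), (2/7) = +1, so (2/7)^2 = +1.
Reached (1/7) = 1. Collecting the sign flips along the way, the symbol is +1.

1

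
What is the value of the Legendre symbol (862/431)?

0

First reduce: 862 ≡ 0 (mod 431).
Top reduces to 0: gcd > 1, so the symbol is 0.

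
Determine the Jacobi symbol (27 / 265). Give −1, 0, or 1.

1

Reciprocity: 27 ≡ 3 and 265 ≡ 1 (mod 4), so (27/265) = +(265/27).
Reduce top mod 27: now compute (22/27).
Pull out 2: since 27 ≡ 3 (mod 8), (2/27) = -1.
Reciprocity: 11 ≡ 3 and 27 ≡ 3 (mod 4), so (11/27) = −(27/11).
Reduce top mod 11: now compute (5/11).
Reciprocity: 5 ≡ 1 and 11 ≡ 3 (mod 4), so (5/11) = +(11/5).
Reduce top mod 5: now compute (1/5).
Reached (1/5) = 1. Collecting the sign flips along the way, the symbol is +1.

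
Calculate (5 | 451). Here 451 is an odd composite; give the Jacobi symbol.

1

Reciprocity: 5 ≡ 1 and 451 ≡ 3 (mod 4), so (5/451) = +(451/5).
Reduce top mod 5: now compute (1/5).
Reached (1/5) = 1. Collecting the sign flips along the way, the symbol is +1.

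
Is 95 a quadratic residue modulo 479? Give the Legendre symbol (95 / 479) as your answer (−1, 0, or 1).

-1

Reciprocity: 95 ≡ 3 and 479 ≡ 3 (mod 4), so (95/479) = −(479/95).
Reduce top mod 95: now compute (4/95).
Pull out 2^2: since 95 ≡ 7 (mod 8), (2/95) = +1, so (2/95)^2 = +1.
Reached (1/95) = 1. Collecting the sign flips along the way, the symbol is -1.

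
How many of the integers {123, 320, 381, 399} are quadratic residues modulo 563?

(123/563) = -1 → non-residue.
(320/563) = -1 → non-residue.
(381/563) = +1 → QR.
(399/563) = +1 → QR.
Total quadratic residues among the 4: 2.

2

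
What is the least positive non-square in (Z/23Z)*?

(2/23) = +1, so 2 is a residue.
(3/23) = +1, so 3 is a residue.
(4/23) = +1, so 4 is a residue.
(5/23) = −1, so 5 is the smallest positive non-residue mod 23.

5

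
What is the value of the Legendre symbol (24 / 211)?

1

Euler's criterion: (24/211) ≡ 24^105 (mod 211).
24^2 ≡ 154 (mod 211)
24^4 ≡ 84 (mod 211)
24^8 ≡ 93 (mod 211)
24^16 ≡ 209 (mod 211)
24^32 ≡ 4 (mod 211)
24^64 ≡ 16 (mod 211)
24^105 = 24^(64+32+8+1) ≡ 1 (mod 211).
Result is 1, so (24/211) = 1.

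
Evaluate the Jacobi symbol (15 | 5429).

Reciprocity: 15 ≡ 3 and 5429 ≡ 1 (mod 4), so (15/5429) = +(5429/15).
Reduce top mod 15: now compute (14/15).
Pull out 2: since 15 ≡ 7 (mod 8), (2/15) = +1.
Reciprocity: 7 ≡ 3 and 15 ≡ 3 (mod 4), so (7/15) = −(15/7).
Reduce top mod 7: now compute (1/7).
Reached (1/7) = 1. Collecting the sign flips along the way, the symbol is -1.

-1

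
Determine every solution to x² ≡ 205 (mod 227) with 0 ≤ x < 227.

Since 227 ≡ 3 (mod 4), a square root of 205 is 205^((227+1)/4) = 205^57 mod 227.
Repeated squaring: 205^2≡30, 205^4≡219, 205^8≡64, 205^16≡10, 205^32≡100 (mod 227).
205^57 = 205^(32+16+8+1) ≡ 81 (mod 227).
Check: 81² = 6561 ≡ 205 (mod 227). The two roots are 81 and 146.

81, 146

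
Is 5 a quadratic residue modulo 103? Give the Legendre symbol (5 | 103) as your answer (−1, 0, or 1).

-1

Reciprocity: 5 ≡ 1 and 103 ≡ 3 (mod 4), so (5/103) = +(103/5).
Reduce top mod 5: now compute (3/5).
Reciprocity: 3 ≡ 3 and 5 ≡ 1 (mod 4), so (3/5) = +(5/3).
Reduce top mod 3: now compute (2/3).
Pull out 2: since 3 ≡ 3 (mod 8), (2/3) = -1.
Reached (1/3) = 1. Collecting the sign flips along the way, the symbol is -1.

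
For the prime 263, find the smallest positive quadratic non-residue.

5

(2/263) = +1, so 2 is a residue.
(3/263) = +1, so 3 is a residue.
(4/263) = +1, so 4 is a residue.
(5/263) = −1, so 5 is the smallest positive non-residue mod 263.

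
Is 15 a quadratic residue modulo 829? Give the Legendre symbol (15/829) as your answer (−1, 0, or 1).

1

Reciprocity: 15 ≡ 3 and 829 ≡ 1 (mod 4), so (15/829) = +(829/15).
Reduce top mod 15: now compute (4/15).
Pull out 2^2: since 15 ≡ 7 (mod 8), (2/15) = +1, so (2/15)^2 = +1.
Reached (1/15) = 1. Collecting the sign flips along the way, the symbol is +1.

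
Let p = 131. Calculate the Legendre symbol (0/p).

0

Top reduces to 0: gcd > 1, so the symbol is 0.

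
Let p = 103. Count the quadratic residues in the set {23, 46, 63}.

3

(23/103) = +1 → QR.
(46/103) = +1 → QR.
(63/103) = +1 → QR.
Total quadratic residues among the 3: 3.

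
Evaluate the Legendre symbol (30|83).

1

Pull out 2: since 83 ≡ 3 (mod 8), (2/83) = -1.
Reciprocity: 15 ≡ 3 and 83 ≡ 3 (mod 4), so (15/83) = −(83/15).
Reduce top mod 15: now compute (8/15).
Pull out 2^3: since 15 ≡ 7 (mod 8), (2/15) = +1, so (2/15)^3 = +1.
Reached (1/15) = 1. Collecting the sign flips along the way, the symbol is +1.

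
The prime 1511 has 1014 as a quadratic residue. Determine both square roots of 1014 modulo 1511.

657, 854

Since 1511 ≡ 3 (mod 4), a square root of 1014 is 1014^((1511+1)/4) = 1014^378 mod 1511.
Repeated squaring: 1014^2≡716, 1014^4≡427, 1014^8≡1009, 1014^16≡1178, 1014^32≡586, 1014^64≡399, 1014^128≡546, 1014^256≡449 (mod 1511).
1014^378 = 1014^(256+64+32+16+8+2) ≡ 854 (mod 1511).
Check: 854² = 729316 ≡ 1014 (mod 1511). The two roots are 657 and 854.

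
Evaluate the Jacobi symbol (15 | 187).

Reciprocity: 15 ≡ 3 and 187 ≡ 3 (mod 4), so (15/187) = −(187/15).
Reduce top mod 15: now compute (7/15).
Reciprocity: 7 ≡ 3 and 15 ≡ 3 (mod 4), so (7/15) = −(15/7).
Reduce top mod 7: now compute (1/7).
Reached (1/7) = 1. Collecting the sign flips along the way, the symbol is +1.

1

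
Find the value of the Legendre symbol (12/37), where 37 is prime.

Pull out 2^2: since 37 ≡ 5 (mod 8), (2/37) = -1, so (2/37)^2 = +1.
Reciprocity: 3 ≡ 3 and 37 ≡ 1 (mod 4), so (3/37) = +(37/3).
Reduce top mod 3: now compute (1/3).
Reached (1/3) = 1. Collecting the sign flips along the way, the symbol is +1.

1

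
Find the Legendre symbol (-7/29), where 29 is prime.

First reduce: -7 ≡ 22 (mod 29).
Pull out 2: since 29 ≡ 5 (mod 8), (2/29) = -1.
Reciprocity: 11 ≡ 3 and 29 ≡ 1 (mod 4), so (11/29) = +(29/11).
Reduce top mod 11: now compute (7/11).
Reciprocity: 7 ≡ 3 and 11 ≡ 3 (mod 4), so (7/11) = −(11/7).
Reduce top mod 7: now compute (4/7).
Pull out 2^2: since 7 ≡ 7 (mod 8), (2/7) = +1, so (2/7)^2 = +1.
Reached (1/7) = 1. Collecting the sign flips along the way, the symbol is +1.

1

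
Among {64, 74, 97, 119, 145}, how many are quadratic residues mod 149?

(64/149) = +1 → QR.
(74/149) = -1 → non-residue.
(97/149) = -1 → non-residue.
(119/149) = +1 → QR.
(145/149) = +1 → QR.
Total quadratic residues among the 5: 3.

3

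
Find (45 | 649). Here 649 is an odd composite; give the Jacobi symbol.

1

Reciprocity: 45 ≡ 1 and 649 ≡ 1 (mod 4), so (45/649) = +(649/45).
Reduce top mod 45: now compute (19/45).
Reciprocity: 19 ≡ 3 and 45 ≡ 1 (mod 4), so (19/45) = +(45/19).
Reduce top mod 19: now compute (7/19).
Reciprocity: 7 ≡ 3 and 19 ≡ 3 (mod 4), so (7/19) = −(19/7).
Reduce top mod 7: now compute (5/7).
Reciprocity: 5 ≡ 1 and 7 ≡ 3 (mod 4), so (5/7) = +(7/5).
Reduce top mod 5: now compute (2/5).
Pull out 2: since 5 ≡ 5 (mod 8), (2/5) = -1.
Reached (1/5) = 1. Collecting the sign flips along the way, the symbol is +1.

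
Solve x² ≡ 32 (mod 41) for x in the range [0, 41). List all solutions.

41 ≡ 1 (mod 4), so we find a root by search.
Trying successive values, 14² = 196 ≡ 32 (mod 41). The other root is 41 − 14 = 27.

14, 27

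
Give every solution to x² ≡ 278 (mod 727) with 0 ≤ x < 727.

197, 530

Since 727 ≡ 3 (mod 4), a square root of 278 is 278^((727+1)/4) = 278^182 mod 727.
Repeated squaring: 278^2≡222, 278^4≡575, 278^8≡567, 278^16≡155, 278^32≡34, 278^64≡429, 278^128≡110 (mod 727).
278^182 = 278^(128+32+16+4+2) ≡ 197 (mod 727).
Check: 197² = 38809 ≡ 278 (mod 727). The two roots are 197 and 530.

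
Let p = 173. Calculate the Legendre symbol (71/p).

Euler's criterion: (71/173) ≡ 71^86 (mod 173).
71^2 ≡ 24 (mod 173)
71^4 ≡ 57 (mod 173)
71^8 ≡ 135 (mod 173)
71^16 ≡ 60 (mod 173)
71^32 ≡ 140 (mod 173)
71^64 ≡ 51 (mod 173)
71^86 = 71^(64+16+4+2) ≡ 172 (mod 173).
Result is 172 ≡ −1, so (71/173) = −1.

-1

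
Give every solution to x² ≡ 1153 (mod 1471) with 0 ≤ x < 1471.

Since 1471 ≡ 3 (mod 4), a square root of 1153 is 1153^((1471+1)/4) = 1153^368 mod 1471.
Repeated squaring: 1153^2≡1096, 1153^4≡880, 1153^8≡654, 1153^16≡1126, 1153^32≡1345, 1153^64≡1166, 1153^128≡352, 1153^256≡340 (mod 1471).
1153^368 = 1153^(256+64+32+16) ≡ 783 (mod 1471).
Check: 783² = 613089 ≡ 1153 (mod 1471). The two roots are 688 and 783.

688, 783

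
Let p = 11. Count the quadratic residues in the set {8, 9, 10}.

1

(8/11) = -1 → non-residue.
(9/11) = +1 → QR.
(10/11) = -1 → non-residue.
Total quadratic residues among the 3: 1.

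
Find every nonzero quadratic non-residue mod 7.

3,5,6

Square k = 1,…,3 (k and 7−k give the same square):
1²=1, 2²=4, 3²≡2 (mod 7).
The residues are {1, 2, 4}; the non-residues are the remaining 3 nonzero classes.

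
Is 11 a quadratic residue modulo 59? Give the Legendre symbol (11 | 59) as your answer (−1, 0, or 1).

-1

Euler's criterion: (11/59) ≡ 11^29 (mod 59).
11^2 ≡ 3 (mod 59)
11^4 ≡ 9 (mod 59)
11^8 ≡ 22 (mod 59)
11^16 ≡ 12 (mod 59)
11^29 = 11^(16+8+4+1) ≡ 58 (mod 59).
Result is 58 ≡ −1, so (11/59) = −1.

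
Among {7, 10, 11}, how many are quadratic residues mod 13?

1

(7/13) = -1 → non-residue.
(10/13) = +1 → QR.
(11/13) = -1 → non-residue.
Total quadratic residues among the 3: 1.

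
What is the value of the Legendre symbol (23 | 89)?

-1

Reciprocity: 23 ≡ 3 and 89 ≡ 1 (mod 4), so (23/89) = +(89/23).
Reduce top mod 23: now compute (20/23).
Pull out 2^2: since 23 ≡ 7 (mod 8), (2/23) = +1, so (2/23)^2 = +1.
Reciprocity: 5 ≡ 1 and 23 ≡ 3 (mod 4), so (5/23) = +(23/5).
Reduce top mod 5: now compute (3/5).
Reciprocity: 3 ≡ 3 and 5 ≡ 1 (mod 4), so (3/5) = +(5/3).
Reduce top mod 3: now compute (2/3).
Pull out 2: since 3 ≡ 3 (mod 8), (2/3) = -1.
Reached (1/3) = 1. Collecting the sign flips along the way, the symbol is -1.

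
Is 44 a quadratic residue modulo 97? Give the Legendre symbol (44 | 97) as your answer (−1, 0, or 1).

Pull out 2^2: since 97 ≡ 1 (mod 8), (2/97) = +1, so (2/97)^2 = +1.
Reciprocity: 11 ≡ 3 and 97 ≡ 1 (mod 4), so (11/97) = +(97/11).
Reduce top mod 11: now compute (9/11).
Reciprocity: 9 ≡ 1 and 11 ≡ 3 (mod 4), so (9/11) = +(11/9).
Reduce top mod 9: now compute (2/9).
Pull out 2: since 9 ≡ 1 (mod 8), (2/9) = +1.
Reached (1/9) = 1. Collecting the sign flips along the way, the symbol is +1.

1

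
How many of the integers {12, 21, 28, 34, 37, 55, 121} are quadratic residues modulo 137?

4

(12/137) = -1 → non-residue.
(21/137) = -1 → non-residue.
(28/137) = +1 → QR.
(34/137) = +1 → QR.
(37/137) = +1 → QR.
(55/137) = -1 → non-residue.
(121/137) = +1 → QR.
Total quadratic residues among the 7: 4.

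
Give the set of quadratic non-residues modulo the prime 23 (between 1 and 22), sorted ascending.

5 7 10 11 14 15 17 19 20 21 22

Square k = 1,…,11 (k and 23−k give the same square):
1²=1, 2²=4, 3²=9, 4²=16, 5²≡2, 6²≡13, 7²≡3, 8²≡18, 9²≡12, 10²≡8, 11²≡6 (mod 23).
The residues are {1, 2, 3, 4, 6, 8, 9, 12, 13, 16, 18}; the non-residues are the remaining 11 nonzero classes.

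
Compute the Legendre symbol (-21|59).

Euler's criterion: (-21/59) ≡ 38^29 (mod 59).
38^2 ≡ 28 (mod 59)
38^4 ≡ 17 (mod 59)
38^8 ≡ 53 (mod 59)
38^16 ≡ 36 (mod 59)
38^29 = 38^(16+8+4+1) ≡ 58 (mod 59).
Result is 58 ≡ −1, so (-21/59) = −1.

-1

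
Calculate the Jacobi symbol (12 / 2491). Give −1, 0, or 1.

-1

Pull out 2^2: since 2491 ≡ 3 (mod 8), (2/2491) = -1, so (2/2491)^2 = +1.
Reciprocity: 3 ≡ 3 and 2491 ≡ 3 (mod 4), so (3/2491) = −(2491/3).
Reduce top mod 3: now compute (1/3).
Reached (1/3) = 1. Collecting the sign flips along the way, the symbol is -1.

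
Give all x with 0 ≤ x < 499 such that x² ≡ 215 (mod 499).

Since 499 ≡ 3 (mod 4), a square root of 215 is 215^((499+1)/4) = 215^125 mod 499.
Repeated squaring: 215^2≡317, 215^4≡190, 215^8≡172, 215^16≡143, 215^32≡489, 215^64≡100 (mod 499).
215^125 = 215^(64+32+16+8+4+1) ≡ 259 (mod 499).
Check: 259² = 67081 ≡ 215 (mod 499). The two roots are 240 and 259.

240, 259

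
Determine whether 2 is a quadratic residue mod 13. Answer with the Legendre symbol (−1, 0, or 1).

-1

Pull out 2: since 13 ≡ 5 (mod 8), (2/13) = -1.
Reached (1/13) = 1. Collecting the sign flips along the way, the symbol is -1.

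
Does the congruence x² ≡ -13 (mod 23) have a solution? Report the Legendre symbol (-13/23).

-1

First reduce: -13 ≡ 10 (mod 23).
Pull out 2: since 23 ≡ 7 (mod 8), (2/23) = +1.
Reciprocity: 5 ≡ 1 and 23 ≡ 3 (mod 4), so (5/23) = +(23/5).
Reduce top mod 5: now compute (3/5).
Reciprocity: 3 ≡ 3 and 5 ≡ 1 (mod 4), so (3/5) = +(5/3).
Reduce top mod 3: now compute (2/3).
Pull out 2: since 3 ≡ 3 (mod 8), (2/3) = -1.
Reached (1/3) = 1. Collecting the sign flips along the way, the symbol is -1.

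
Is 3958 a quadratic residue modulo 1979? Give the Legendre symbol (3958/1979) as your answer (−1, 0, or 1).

First reduce: 3958 ≡ 0 (mod 1979).
Top reduces to 0: gcd > 1, so the symbol is 0.

0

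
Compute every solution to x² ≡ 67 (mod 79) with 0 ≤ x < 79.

Since 79 ≡ 3 (mod 4), a square root of 67 is 67^((79+1)/4) = 67^20 mod 79.
Repeated squaring: 67^2≡65, 67^4≡38, 67^8≡22, 67^16≡10 (mod 79).
67^20 = 67^(16+4) ≡ 64 (mod 79).
Check: 64² = 4096 ≡ 67 (mod 79). The two roots are 15 and 64.

15, 64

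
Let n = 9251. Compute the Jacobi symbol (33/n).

0

Reciprocity: 33 ≡ 1 and 9251 ≡ 3 (mod 4), so (33/9251) = +(9251/33).
Reduce top mod 33: now compute (11/33).
Reciprocity: 11 ≡ 3 and 33 ≡ 1 (mod 4), so (11/33) = +(33/11).
Reduce top mod 11: now compute (0/11).
Top reduces to 0: gcd > 1, so the symbol is 0.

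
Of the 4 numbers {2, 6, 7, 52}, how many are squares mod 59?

(2/59) = -1 → non-residue.
(6/59) = -1 → non-residue.
(7/59) = +1 → QR.
(52/59) = -1 → non-residue.
Total quadratic residues among the 4: 1.

1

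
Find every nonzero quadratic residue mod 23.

1,2,3,4,6,8,9,12,13,16,18

Square k = 1,…,11 (k and 23−k give the same square):
1²=1, 2²=4, 3²=9, 4²=16, 5²≡2, 6²≡13, 7²≡3, 8²≡18, 9²≡12, 10²≡8, 11²≡6 (mod 23).
So the quadratic residues mod 23 are {1, 2, 3, 4, 6, 8, 9, 12, 13, 16, 18}.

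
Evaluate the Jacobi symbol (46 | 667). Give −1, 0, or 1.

0

Pull out 2: since 667 ≡ 3 (mod 8), (2/667) = -1.
Reciprocity: 23 ≡ 3 and 667 ≡ 3 (mod 4), so (23/667) = −(667/23).
Reduce top mod 23: now compute (0/23).
Top reduces to 0: gcd > 1, so the symbol is 0.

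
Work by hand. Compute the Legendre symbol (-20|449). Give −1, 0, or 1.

1

Euler's criterion: (-20/449) ≡ 429^224 (mod 449).
429^2 ≡ 400 (mod 449)
429^4 ≡ 156 (mod 449)
429^8 ≡ 90 (mod 449)
429^16 ≡ 18 (mod 449)
429^32 ≡ 324 (mod 449)
429^64 ≡ 359 (mod 449)
429^128 ≡ 18 (mod 449)
429^224 = 429^(128+64+32) ≡ 1 (mod 449).
Result is 1, so (-20/449) = 1.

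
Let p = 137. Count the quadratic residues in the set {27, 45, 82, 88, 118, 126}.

3

(27/137) = -1 → non-residue.
(45/137) = -1 → non-residue.
(82/137) = -1 → non-residue.
(88/137) = +1 → QR.
(118/137) = +1 → QR.
(126/137) = +1 → QR.
Total quadratic residues among the 6: 3.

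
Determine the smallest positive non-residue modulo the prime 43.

2

(2/43) = −1, so 2 is the smallest positive non-residue mod 43.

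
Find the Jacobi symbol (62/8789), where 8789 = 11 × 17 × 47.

Pull out 2: since 8789 ≡ 5 (mod 8), (2/8789) = -1.
Reciprocity: 31 ≡ 3 and 8789 ≡ 1 (mod 4), so (31/8789) = +(8789/31).
Reduce top mod 31: now compute (16/31).
Pull out 2^4: since 31 ≡ 7 (mod 8), (2/31) = +1, so (2/31)^4 = +1.
Reached (1/31) = 1. Collecting the sign flips along the way, the symbol is -1.

-1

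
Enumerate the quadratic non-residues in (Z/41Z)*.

Square k = 1,…,20 (k and 41−k give the same square):
1²=1, 2²=4, 3²=9, 4²=16, 5²=25, 6²=36, 7²≡8, 8²≡23, 9²≡40, 10²≡18, 11²≡39, 12²≡21, 13²≡5, 14²≡32, 15²≡20, 16²≡10, 17²≡2, 18²≡37, 19²≡33, 20²≡31 (mod 41).
The residues are {1, 2, 4, 5, 8, 9, 10, 16, 18, 20, 21, 23, 25, 31, 32, 33, 36, 37, 39, 40}; the non-residues are the remaining 20 nonzero classes.

3, 6, 7, 11, 12, 13, 14, 15, 17, 19, 22, 24, 26, 27, 28, 29, 30, 34, 35, 38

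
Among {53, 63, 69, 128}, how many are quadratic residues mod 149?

(53/149) = +1 → QR.
(63/149) = +1 → QR.
(69/149) = +1 → QR.
(128/149) = -1 → non-residue.
Total quadratic residues among the 4: 3.

3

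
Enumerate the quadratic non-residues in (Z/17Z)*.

Square k = 1,…,8 (k and 17−k give the same square):
1²=1, 2²=4, 3²=9, 4²=16, 5²≡8, 6²≡2, 7²≡15, 8²≡13 (mod 17).
The residues are {1, 2, 4, 8, 9, 13, 15, 16}; the non-residues are the remaining 8 nonzero classes.

3,5,6,7,10,11,12,14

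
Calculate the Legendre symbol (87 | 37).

First reduce: 87 ≡ 13 (mod 37).
Reciprocity: 13 ≡ 1 and 37 ≡ 1 (mod 4), so (13/37) = +(37/13).
Reduce top mod 13: now compute (11/13).
Reciprocity: 11 ≡ 3 and 13 ≡ 1 (mod 4), so (11/13) = +(13/11).
Reduce top mod 11: now compute (2/11).
Pull out 2: since 11 ≡ 3 (mod 8), (2/11) = -1.
Reached (1/11) = 1. Collecting the sign flips along the way, the symbol is -1.

-1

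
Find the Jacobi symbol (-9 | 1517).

First reduce: -9 ≡ 1508 (mod 1517).
Pull out 2^2: since 1517 ≡ 5 (mod 8), (2/1517) = -1, so (2/1517)^2 = +1.
Reciprocity: 377 ≡ 1 and 1517 ≡ 1 (mod 4), so (377/1517) = +(1517/377).
Reduce top mod 377: now compute (9/377).
Reciprocity: 9 ≡ 1 and 377 ≡ 1 (mod 4), so (9/377) = +(377/9).
Reduce top mod 9: now compute (8/9).
Pull out 2^3: since 9 ≡ 1 (mod 8), (2/9) = +1, so (2/9)^3 = +1.
Reached (1/9) = 1. Collecting the sign flips along the way, the symbol is +1.

1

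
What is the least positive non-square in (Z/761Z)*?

3

(2/761) = +1, so 2 is a residue.
(3/761) = −1, so 3 is the smallest positive non-residue mod 761.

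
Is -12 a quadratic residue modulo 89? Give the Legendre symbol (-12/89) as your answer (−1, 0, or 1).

-1

First reduce: -12 ≡ 77 (mod 89).
Reciprocity: 77 ≡ 1 and 89 ≡ 1 (mod 4), so (77/89) = +(89/77).
Reduce top mod 77: now compute (12/77).
Pull out 2^2: since 77 ≡ 5 (mod 8), (2/77) = -1, so (2/77)^2 = +1.
Reciprocity: 3 ≡ 3 and 77 ≡ 1 (mod 4), so (3/77) = +(77/3).
Reduce top mod 3: now compute (2/3).
Pull out 2: since 3 ≡ 3 (mod 8), (2/3) = -1.
Reached (1/3) = 1. Collecting the sign flips along the way, the symbol is -1.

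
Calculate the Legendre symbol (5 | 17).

Euler's criterion: (5/17) ≡ 5^8 (mod 17).
5^2 ≡ 8 (mod 17)
5^4 ≡ 13 (mod 17)
5^8 ≡ 16 (mod 17)
5^8 = 5^(8) ≡ 16 (mod 17).
Result is 16 ≡ −1, so (5/17) = −1.

-1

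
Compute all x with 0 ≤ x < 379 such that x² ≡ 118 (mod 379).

Since 379 ≡ 3 (mod 4), a square root of 118 is 118^((379+1)/4) = 118^95 mod 379.
Repeated squaring: 118^2≡280, 118^4≡326, 118^8≡156, 118^16≡80, 118^32≡336, 118^64≡333 (mod 379).
118^95 = 118^(64+16+8+4+2+1) ≡ 81 (mod 379).
Check: 81² = 6561 ≡ 118 (mod 379). The two roots are 81 and 298.

81, 298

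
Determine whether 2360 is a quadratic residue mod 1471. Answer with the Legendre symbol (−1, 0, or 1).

1

First reduce: 2360 ≡ 889 (mod 1471).
Reciprocity: 889 ≡ 1 and 1471 ≡ 3 (mod 4), so (889/1471) = +(1471/889).
Reduce top mod 889: now compute (582/889).
Pull out 2: since 889 ≡ 1 (mod 8), (2/889) = +1.
Reciprocity: 291 ≡ 3 and 889 ≡ 1 (mod 4), so (291/889) = +(889/291).
Reduce top mod 291: now compute (16/291).
Pull out 2^4: since 291 ≡ 3 (mod 8), (2/291) = -1, so (2/291)^4 = +1.
Reached (1/291) = 1. Collecting the sign flips along the way, the symbol is +1.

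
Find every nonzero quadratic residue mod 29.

Square k = 1,…,14 (k and 29−k give the same square):
1²=1, 2²=4, 3²=9, 4²=16, 5²=25, 6²≡7, 7²≡20, 8²≡6, 9²≡23, 10²≡13, 11²≡5, 12²≡28, 13²≡24, 14²≡22 (mod 29).
So the quadratic residues mod 29 are {1, 4, 5, 6, 7, 9, 13, 16, 20, 22, 23, 24, 25, 28}.

1,4,5,6,7,9,13,16,20,22,23,24,25,28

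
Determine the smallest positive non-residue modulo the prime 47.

(2/47) = +1, so 2 is a residue.
(3/47) = +1, so 3 is a residue.
(4/47) = +1, so 4 is a residue.
(5/47) = −1, so 5 is the smallest positive non-residue mod 47.

5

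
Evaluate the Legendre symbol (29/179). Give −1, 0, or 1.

Reciprocity: 29 ≡ 1 and 179 ≡ 3 (mod 4), so (29/179) = +(179/29).
Reduce top mod 29: now compute (5/29).
Reciprocity: 5 ≡ 1 and 29 ≡ 1 (mod 4), so (5/29) = +(29/5).
Reduce top mod 5: now compute (4/5).
Pull out 2^2: since 5 ≡ 5 (mod 8), (2/5) = -1, so (2/5)^2 = +1.
Reached (1/5) = 1. Collecting the sign flips along the way, the symbol is +1.

1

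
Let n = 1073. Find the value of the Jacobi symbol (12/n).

-1

Pull out 2^2: since 1073 ≡ 1 (mod 8), (2/1073) = +1, so (2/1073)^2 = +1.
Reciprocity: 3 ≡ 3 and 1073 ≡ 1 (mod 4), so (3/1073) = +(1073/3).
Reduce top mod 3: now compute (2/3).
Pull out 2: since 3 ≡ 3 (mod 8), (2/3) = -1.
Reached (1/3) = 1. Collecting the sign flips along the way, the symbol is -1.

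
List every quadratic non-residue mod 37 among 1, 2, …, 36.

Square k = 1,…,18 (k and 37−k give the same square):
1²=1, 2²=4, 3²=9, 4²=16, 5²=25, 6²=36, 7²≡12, 8²≡27, 9²≡7, 10²≡26, 11²≡10, 12²≡33, 13²≡21, 14²≡11, 15²≡3, 16²≡34, 17²≡30, 18²≡28 (mod 37).
The residues are {1, 3, 4, 7, 9, 10, 11, 12, 16, 21, 25, 26, 27, 28, 30, 33, 34, 36}; the non-residues are the remaining 18 nonzero classes.

2, 5, 6, 8, 13, 14, 15, 17, 18, 19, 20, 22, 23, 24, 29, 31, 32, 35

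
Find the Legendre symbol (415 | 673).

-1

Reciprocity: 415 ≡ 3 and 673 ≡ 1 (mod 4), so (415/673) = +(673/415).
Reduce top mod 415: now compute (258/415).
Pull out 2: since 415 ≡ 7 (mod 8), (2/415) = +1.
Reciprocity: 129 ≡ 1 and 415 ≡ 3 (mod 4), so (129/415) = +(415/129).
Reduce top mod 129: now compute (28/129).
Pull out 2^2: since 129 ≡ 1 (mod 8), (2/129) = +1, so (2/129)^2 = +1.
Reciprocity: 7 ≡ 3 and 129 ≡ 1 (mod 4), so (7/129) = +(129/7).
Reduce top mod 7: now compute (3/7).
Reciprocity: 3 ≡ 3 and 7 ≡ 3 (mod 4), so (3/7) = −(7/3).
Reduce top mod 3: now compute (1/3).
Reached (1/3) = 1. Collecting the sign flips along the way, the symbol is -1.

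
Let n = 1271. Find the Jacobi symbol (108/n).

1

Pull out 2^2: since 1271 ≡ 7 (mod 8), (2/1271) = +1, so (2/1271)^2 = +1.
Reciprocity: 27 ≡ 3 and 1271 ≡ 3 (mod 4), so (27/1271) = −(1271/27).
Reduce top mod 27: now compute (2/27).
Pull out 2: since 27 ≡ 3 (mod 8), (2/27) = -1.
Reached (1/27) = 1. Collecting the sign flips along the way, the symbol is +1.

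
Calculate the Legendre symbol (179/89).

Euler's criterion: (179/89) ≡ 1^44 (mod 89).
1^2 ≡ 1 (mod 89)
1^4 ≡ 1 (mod 89)
1^8 ≡ 1 (mod 89)
1^16 ≡ 1 (mod 89)
1^32 ≡ 1 (mod 89)
1^44 = 1^(32+8+4) ≡ 1 (mod 89).
Result is 1, so (179/89) = 1.

1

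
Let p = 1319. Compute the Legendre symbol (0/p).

Top reduces to 0: gcd > 1, so the symbol is 0.

0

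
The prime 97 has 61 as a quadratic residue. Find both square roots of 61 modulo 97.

97 ≡ 1 (mod 4), so we find a root by search.
Trying successive values, 35² = 1225 ≡ 61 (mod 97). The other root is 97 − 35 = 62.

35, 62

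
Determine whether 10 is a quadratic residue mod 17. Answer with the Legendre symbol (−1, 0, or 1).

Pull out 2: since 17 ≡ 1 (mod 8), (2/17) = +1.
Reciprocity: 5 ≡ 1 and 17 ≡ 1 (mod 4), so (5/17) = +(17/5).
Reduce top mod 5: now compute (2/5).
Pull out 2: since 5 ≡ 5 (mod 8), (2/5) = -1.
Reached (1/5) = 1. Collecting the sign flips along the way, the symbol is -1.

-1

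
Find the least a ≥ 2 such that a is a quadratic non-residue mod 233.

(2/233) = +1, so 2 is a residue.
(3/233) = −1, so 3 is the smallest positive non-residue mod 233.

3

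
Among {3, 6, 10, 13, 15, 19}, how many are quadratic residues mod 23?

3

(3/23) = +1 → QR.
(6/23) = +1 → QR.
(10/23) = -1 → non-residue.
(13/23) = +1 → QR.
(15/23) = -1 → non-residue.
(19/23) = -1 → non-residue.
Total quadratic residues among the 6: 3.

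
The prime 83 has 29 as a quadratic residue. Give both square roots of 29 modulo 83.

Since 83 ≡ 3 (mod 4), a square root of 29 is 29^((83+1)/4) = 29^21 mod 83.
Repeated squaring: 29^2≡11, 29^4≡38, 29^8≡33, 29^16≡10 (mod 83).
29^21 = 29^(16+4+1) ≡ 64 (mod 83).
Check: 64² = 4096 ≡ 29 (mod 83). The two roots are 19 and 64.

19, 64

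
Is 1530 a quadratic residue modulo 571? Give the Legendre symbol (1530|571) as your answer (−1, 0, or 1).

Euler's criterion: (1530/571) ≡ 388^285 (mod 571).
388^2 ≡ 371 (mod 571)
388^4 ≡ 30 (mod 571)
388^8 ≡ 329 (mod 571)
388^16 ≡ 322 (mod 571)
388^32 ≡ 333 (mod 571)
388^64 ≡ 115 (mod 571)
388^128 ≡ 92 (mod 571)
388^256 ≡ 470 (mod 571)
388^285 = 388^(256+16+8+4+1) ≡ 1 (mod 571).
Result is 1, so (1530/571) = 1.

1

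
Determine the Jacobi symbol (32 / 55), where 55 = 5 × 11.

1

Pull out 2^5: since 55 ≡ 7 (mod 8), (2/55) = +1, so (2/55)^5 = +1.
Reached (1/55) = 1. Collecting the sign flips along the way, the symbol is +1.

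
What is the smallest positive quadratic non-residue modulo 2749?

2

(2/2749) = −1, so 2 is the smallest positive non-residue mod 2749.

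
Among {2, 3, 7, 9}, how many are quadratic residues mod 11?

(2/11) = -1 → non-residue.
(3/11) = +1 → QR.
(7/11) = -1 → non-residue.
(9/11) = +1 → QR.
Total quadratic residues among the 4: 2.

2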